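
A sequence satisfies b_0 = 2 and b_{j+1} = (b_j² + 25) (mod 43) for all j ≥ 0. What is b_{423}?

20

Listing terms: b_0 = 2, b_1 = 29, b_2 = 6, b_3 = 18, b_4 = 5, b_5 = 7, b_6 = 31, b_7 = 40, b_8 = 34, b_9 = 20, b_{10} = 38, b_{11} = 7.
Since b_{11} = b_5 = 7, the sequence is eventually periodic: after a pre-period of length 5 it cycles with period 6.
For j ≥ 5, b_j depends only on (j - 5) mod 6. (423 - 5) mod 6 = 4, so b_{423} = b_9 = 20.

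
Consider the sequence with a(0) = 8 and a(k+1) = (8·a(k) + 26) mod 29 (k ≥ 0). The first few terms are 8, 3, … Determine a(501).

15

a(0) = 8,  a(1) = 3,  a(2) = 21,  a(3) = 20,  a(4) = 12,  a(5) = 6,  a(6) = 16,  a(7) = 9,  a(8) = 11,  a(9) = 27,  a(10) = 10,  a(11) = 19,  a(12) = 4,  a(13) = 0,  a(14) = 26,  a(15) = 2,  a(16) = 13,  a(17) = 14,  a(18) = 22,  a(19) = 28,  a(20) = 18,  a(21) = 25,  a(22) = 23,  a(23) = 7,  a(24) = 24,  a(25) = 15,  a(26) = 1,  a(27) = 5,  a(28) = 8.
The sequence repeats with period 28.
(501 - 0) mod 28 = 25, so a(501) = a(25) = 15.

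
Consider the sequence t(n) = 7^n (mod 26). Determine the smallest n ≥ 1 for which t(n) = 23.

Listing terms: t(0) = 1, t(1) = 7, t(2) = 23, t(3) = 5, t(4) = 9, t(5) = 11, t(6) = 25, t(7) = 19, t(8) = 3, t(9) = 21, t(10) = 17, t(11) = 15, t(12) = 1.
The sequence repeats with period 12.
The value 23 first appears (with n ≥ 1) at t(2).

2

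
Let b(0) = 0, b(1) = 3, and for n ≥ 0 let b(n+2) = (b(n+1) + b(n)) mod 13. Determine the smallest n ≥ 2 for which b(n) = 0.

Computing terms: b(0) = 0; b(1) = 3; b(2) = 3; b(3) = 6; b(4) = 9; b(5) = 2; b(6) = 11; b(7) = 0; b(8) = 11; b(9) = 11; b(10) = 9; b(11) = 7; b(12) = 3; b(13) = 10; b(14) = 0; b(15) = 10; b(16) = 10; b(17) = 7; b(18) = 4; b(19) = 11; b(20) = 2; b(21) = 0; b(22) = 2; b(23) = 2; b(24) = 4; b(25) = 6; b(26) = 10; b(27) = 3; b(28) = 0; b(29) = 3.
Since (b(28), b(29)) = (b(0), b(1)) = (0, 3) (two consecutive terms determine the rest), the sequence is periodic with period 28.
The value 0 first appears (with n ≥ 2) at b(7).

7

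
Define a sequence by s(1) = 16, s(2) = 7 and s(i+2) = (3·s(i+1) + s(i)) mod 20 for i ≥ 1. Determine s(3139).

s(1) = 16, s(2) = 7, s(3) = 17, s(4) = 18, s(5) = 11, s(6) = 11, s(7) = 4, s(8) = 3, s(9) = 13, s(10) = 2, s(11) = 19, s(12) = 19, s(13) = 16, s(14) = 7.
Since (s(13), s(14)) = (s(1), s(2)) = (16, 7) (two consecutive terms determine the rest), the sequence is periodic with period 12.
So s(3139) = s(1 + ((3139-1) mod 12)) = s(7) = 4.

4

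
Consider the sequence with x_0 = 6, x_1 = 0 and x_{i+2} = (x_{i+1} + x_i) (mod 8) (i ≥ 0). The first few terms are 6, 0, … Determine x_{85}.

x_0 = 6; x_1 = 0; x_2 = 6; x_3 = 6; x_4 = 4; x_5 = 2; x_6 = 6; x_7 = 0.
Since (x_6, x_7) = (x_0, x_1) = (6, 0) (two consecutive terms determine the rest), the sequence is periodic with period 6.
So x_{85} = x_{0 + ((85-0) mod 6)} = x_1 = 0.

0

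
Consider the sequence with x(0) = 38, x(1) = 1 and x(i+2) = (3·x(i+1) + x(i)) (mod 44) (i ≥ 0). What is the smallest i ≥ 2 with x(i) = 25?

Computing terms: x(0) = 38; x(1) = 1; x(2) = 41; x(3) = 36; x(4) = 17; x(5) = 43; x(6) = 14; x(7) = 41; x(8) = 5; x(9) = 12; x(10) = 41; x(11) = 3; x(12) = 6; x(13) = 21; x(14) = 25; x(15) = 8; x(16) = 5; x(17) = 23; x(18) = 30; x(19) = 25; x(20) = 17; x(21) = 32; x(22) = 25; x(23) = 19; x(24) = 38; x(25) = 1.
Since (x(24), x(25)) = (x(0), x(1)) = (38, 1) (two consecutive terms determine the rest), the sequence is periodic with period 24.
The value 25 first appears (with i ≥ 2) at x(14).

14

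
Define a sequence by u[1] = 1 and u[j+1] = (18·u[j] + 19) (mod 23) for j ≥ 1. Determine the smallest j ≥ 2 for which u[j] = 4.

Computing terms: u[1] = 1, u[2] = 14, u[3] = 18, u[4] = 21, u[5] = 6, u[6] = 12, u[7] = 5, u[8] = 17, u[9] = 3, u[10] = 4, u[11] = 22, u[12] = 1.
Since u[12] = u[1] = 1, the sequence is periodic with period 11.
The value 4 first appears (with j ≥ 2) at u[10].

10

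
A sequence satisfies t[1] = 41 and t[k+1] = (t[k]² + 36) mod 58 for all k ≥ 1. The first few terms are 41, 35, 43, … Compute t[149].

35

Computing terms: t[1] = 41, t[2] = 35, t[3] = 43, t[4] = 29, t[5] = 7, t[6] = 27, t[7] = 11, t[8] = 41.
Since t[8] = t[1] = 41, the sequence is periodic with period 7.
(149 - 1) mod 7 = 1, so t[149] = t[2] = 35.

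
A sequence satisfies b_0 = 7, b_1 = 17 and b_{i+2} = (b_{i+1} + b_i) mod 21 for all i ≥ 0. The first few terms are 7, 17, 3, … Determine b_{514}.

3

b_0 = 7, b_1 = 17, b_2 = 3, b_3 = 20, b_4 = 2, b_5 = 1, b_6 = 3, b_7 = 4, b_8 = 7, b_9 = 11, b_{10} = 18, b_{11} = 8, b_{12} = 5, b_{13} = 13, b_{14} = 18, b_{15} = 10, b_{16} = 7, b_{17} = 17.
The sequence repeats with period 16.
(514 - 0) mod 16 = 2, so b_{514} = b_2 = 3.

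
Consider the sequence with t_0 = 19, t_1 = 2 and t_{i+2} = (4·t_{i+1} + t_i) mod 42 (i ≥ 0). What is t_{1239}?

4

Computing terms: t_0 = 19; t_1 = 2; t_2 = 27; t_3 = 26; t_4 = 5; t_5 = 4; t_6 = 21; t_7 = 4; t_8 = 37; t_9 = 26; t_{10} = 15; t_{11} = 2; t_{12} = 23; t_{13} = 10; t_{14} = 21; t_{15} = 10; t_{16} = 19; t_{17} = 2.
Since (t_{16}, t_{17}) = (t_0, t_1) = (19, 2) (two consecutive terms determine the rest), the sequence is periodic with period 16.
(1239 - 0) mod 16 = 7, so t_{1239} = t_7 = 4.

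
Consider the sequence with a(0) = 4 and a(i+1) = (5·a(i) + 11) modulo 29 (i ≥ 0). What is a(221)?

27

We have a(0) = 4, a(1) = 2, a(2) = 21, a(3) = 0, a(4) = 11, a(5) = 8, a(6) = 22, a(7) = 5, a(8) = 7, a(9) = 17, a(10) = 9, a(11) = 27, a(12) = 1, a(13) = 16, a(14) = 4.
Since a(14) = a(0) = 4, the sequence is periodic with period 14.
So a(221) = a(0 + ((221-0) mod 14)) = a(11) = 27.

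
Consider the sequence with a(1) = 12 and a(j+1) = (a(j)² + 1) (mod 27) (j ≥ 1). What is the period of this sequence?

Listing terms: a(1) = 12,  a(2) = 10,  a(3) = 20,  a(4) = 23,  a(5) = 17,  a(6) = 20.
Since a(6) = a(3) = 20, the sequence is eventually periodic: after a pre-period of length 2 it cycles with period 3.

3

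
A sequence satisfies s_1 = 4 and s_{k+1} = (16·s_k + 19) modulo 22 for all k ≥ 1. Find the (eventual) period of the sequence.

5

We have s_1 = 4,  s_2 = 17,  s_3 = 5,  s_4 = 11,  s_5 = 19,  s_6 = 15,  s_7 = 17.
Since s_7 = s_2 = 17, the sequence is eventually periodic: after a pre-period of length 1 it cycles with period 5.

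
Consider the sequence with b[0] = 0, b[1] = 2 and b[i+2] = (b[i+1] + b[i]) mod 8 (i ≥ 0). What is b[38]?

2

Computing terms: b[0] = 0; b[1] = 2; b[2] = 2; b[3] = 4; b[4] = 6; b[5] = 2; b[6] = 0; b[7] = 2.
The sequence repeats with period 6.
So b[38] = b[0 + ((38-0) mod 6)] = b[2] = 2.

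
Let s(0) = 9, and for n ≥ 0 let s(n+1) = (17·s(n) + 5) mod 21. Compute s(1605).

14

Computing terms: s(0) = 9, s(1) = 11, s(2) = 3, s(3) = 14, s(4) = 12, s(5) = 20, s(6) = 9.
The sequence repeats with period 6.
So s(1605) = s(0 + ((1605-0) mod 6)) = s(3) = 14.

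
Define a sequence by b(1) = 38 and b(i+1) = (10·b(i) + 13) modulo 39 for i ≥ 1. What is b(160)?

14

Listing terms: b(1) = 38,  b(2) = 3,  b(3) = 4,  b(4) = 14,  b(5) = 36,  b(6) = 22,  b(7) = 38.
Since b(7) = b(1) = 38, the sequence is periodic with period 6.
So b(160) = b(1 + ((160-1) mod 6)) = b(4) = 14.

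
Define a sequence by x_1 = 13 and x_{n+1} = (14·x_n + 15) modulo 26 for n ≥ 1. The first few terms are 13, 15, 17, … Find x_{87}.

3

x_1 = 13; x_2 = 15; x_3 = 17; x_4 = 19; x_5 = 21; x_6 = 23; x_7 = 25; x_8 = 1; x_9 = 3; x_{10} = 5; x_{11} = 7; x_{12} = 9; x_{13} = 11; x_{14} = 13.
Since x_{14} = x_1 = 13, the sequence is periodic with period 13.
(87 - 1) mod 13 = 8, so x_{87} = x_9 = 3.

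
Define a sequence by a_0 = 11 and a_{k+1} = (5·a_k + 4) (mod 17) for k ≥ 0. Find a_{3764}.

We have a_0 = 11; a_1 = 8; a_2 = 10; a_3 = 3; a_4 = 2; a_5 = 14; a_6 = 6; a_7 = 0; a_8 = 4; a_9 = 7; a_{10} = 5; a_{11} = 12; a_{12} = 13; a_{13} = 1; a_{14} = 9; a_{15} = 15; a_{16} = 11.
The sequence repeats with period 16.
(3764 - 0) mod 16 = 4, so a_{3764} = a_4 = 2.

2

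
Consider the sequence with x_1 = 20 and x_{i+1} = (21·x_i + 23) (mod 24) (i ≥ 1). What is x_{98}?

We have x_1 = 20, x_2 = 11, x_3 = 14, x_4 = 5, x_5 = 8, x_6 = 23, x_7 = 2, x_8 = 17, x_9 = 20.
The sequence repeats with period 8.
(98 - 1) mod 8 = 1, so x_{98} = x_2 = 11.

11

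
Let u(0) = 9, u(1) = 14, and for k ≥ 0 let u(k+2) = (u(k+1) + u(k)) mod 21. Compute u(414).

Listing terms: u(0) = 9; u(1) = 14; u(2) = 2; u(3) = 16; u(4) = 18; u(5) = 13; u(6) = 10; u(7) = 2; u(8) = 12; u(9) = 14; u(10) = 5; u(11) = 19; u(12) = 3; u(13) = 1; u(14) = 4; u(15) = 5; u(16) = 9; u(17) = 14.
The sequence repeats with period 16.
So u(414) = u(0 + ((414-0) mod 16)) = u(14) = 4.

4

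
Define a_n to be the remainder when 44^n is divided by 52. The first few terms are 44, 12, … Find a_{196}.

a_1 = 44,  a_2 = 12,  a_3 = 8,  a_4 = 40,  a_5 = 44.
Since a_5 = a_1 = 44, the sequence is periodic with period 4.
(196 - 1) mod 4 = 3, so a_{196} = a_4 = 40.

40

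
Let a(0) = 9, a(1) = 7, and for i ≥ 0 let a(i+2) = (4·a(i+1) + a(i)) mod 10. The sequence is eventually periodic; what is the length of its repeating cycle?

Computing terms: a(0) = 9, a(1) = 7, a(2) = 7, a(3) = 5, a(4) = 7, a(5) = 3, a(6) = 9, a(7) = 9, a(8) = 5, a(9) = 9, a(10) = 1, a(11) = 3, a(12) = 3, a(13) = 5, a(14) = 3, a(15) = 7, a(16) = 1, a(17) = 1, a(18) = 5, a(19) = 1, a(20) = 9, a(21) = 7.
The sequence repeats with period 20.

20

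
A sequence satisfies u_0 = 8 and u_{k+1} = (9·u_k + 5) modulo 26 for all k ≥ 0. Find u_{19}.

Listing terms: u_0 = 8, u_1 = 25, u_2 = 22, u_3 = 21, u_4 = 12, u_5 = 9, u_6 = 8.
The sequence repeats with period 6.
So u_{19} = u_{0 + ((19-0) mod 6)} = u_1 = 25.

25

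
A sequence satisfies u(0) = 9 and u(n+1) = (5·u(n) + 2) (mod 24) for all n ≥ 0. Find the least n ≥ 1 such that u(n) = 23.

1

We have u(0) = 9,  u(1) = 23,  u(2) = 21,  u(3) = 11,  u(4) = 9.
The sequence repeats with period 4.
The value 23 first appears (with n ≥ 1) at u(1).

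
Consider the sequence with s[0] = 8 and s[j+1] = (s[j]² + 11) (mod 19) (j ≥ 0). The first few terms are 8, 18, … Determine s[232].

1

Computing terms: s[0] = 8, s[1] = 18, s[2] = 12, s[3] = 3, s[4] = 1, s[5] = 12.
Since s[5] = s[2] = 12, the sequence is eventually periodic: after a pre-period of length 2 it cycles with period 3.
For j ≥ 2, s[j] depends only on (j - 2) mod 3. (232 - 2) mod 3 = 2, so s[232] = s[4] = 1.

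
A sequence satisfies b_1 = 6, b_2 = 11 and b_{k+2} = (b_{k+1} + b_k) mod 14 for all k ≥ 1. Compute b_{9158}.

Computing terms: b_1 = 6, b_2 = 11, b_3 = 3, b_4 = 0, b_5 = 3, b_6 = 3, b_7 = 6, b_8 = 9, b_9 = 1, b_{10} = 10, b_{11} = 11, b_{12} = 7, b_{13} = 4, b_{14} = 11, b_{15} = 1, b_{16} = 12, b_{17} = 13, b_{18} = 11, b_{19} = 10, b_{20} = 7, b_{21} = 3, b_{22} = 10, b_{23} = 13, b_{24} = 9, b_{25} = 8, b_{26} = 3, b_{27} = 11, b_{28} = 0, b_{29} = 11, b_{30} = 11, b_{31} = 8, b_{32} = 5, b_{33} = 13, b_{34} = 4, b_{35} = 3, b_{36} = 7, b_{37} = 10, b_{38} = 3, b_{39} = 13, b_{40} = 2, b_{41} = 1, b_{42} = 3, b_{43} = 4, b_{44} = 7, b_{45} = 11, b_{46} = 4, b_{47} = 1, b_{48} = 5, b_{49} = 6, b_{50} = 11.
The sequence repeats with period 48.
So b_{9158} = b_{1 + ((9158-1) mod 48)} = b_{38} = 3.

3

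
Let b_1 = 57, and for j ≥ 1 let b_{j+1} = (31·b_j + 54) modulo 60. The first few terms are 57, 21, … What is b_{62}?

b_1 = 57,  b_2 = 21,  b_3 = 45,  b_4 = 9,  b_5 = 33,  b_6 = 57.
Since b_6 = b_1 = 57, the sequence is periodic with period 5.
(62 - 1) mod 5 = 1, so b_{62} = b_2 = 21.

21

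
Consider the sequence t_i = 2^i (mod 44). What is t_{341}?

24

t_0 = 1, t_1 = 2, t_2 = 4, t_3 = 8, t_4 = 16, t_5 = 32, t_6 = 20, t_7 = 40, t_8 = 36, t_9 = 28, t_{10} = 12, t_{11} = 24, t_{12} = 4.
Since t_{12} = t_2 = 4, the sequence is eventually periodic: after a pre-period of length 2 it cycles with period 10.
For i ≥ 2, t_i depends only on (i - 2) mod 10. (341 - 2) mod 10 = 9, so t_{341} = t_{11} = 24.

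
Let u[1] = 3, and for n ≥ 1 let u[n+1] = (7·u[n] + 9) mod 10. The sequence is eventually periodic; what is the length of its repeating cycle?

4

Computing terms: u[1] = 3,  u[2] = 0,  u[3] = 9,  u[4] = 2,  u[5] = 3.
Since u[5] = u[1] = 3, the sequence is periodic with period 4.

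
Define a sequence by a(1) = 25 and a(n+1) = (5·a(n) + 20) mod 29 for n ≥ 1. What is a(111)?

2

Listing terms: a(1) = 25; a(2) = 0; a(3) = 20; a(4) = 4; a(5) = 11; a(6) = 17; a(7) = 18; a(8) = 23; a(9) = 19; a(10) = 28; a(11) = 15; a(12) = 8; a(13) = 2; a(14) = 1; a(15) = 25.
The sequence repeats with period 14.
(111 - 1) mod 14 = 12, so a(111) = a(13) = 2.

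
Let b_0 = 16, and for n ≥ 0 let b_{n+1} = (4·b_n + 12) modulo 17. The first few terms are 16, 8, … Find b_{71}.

Listing terms: b_0 = 16, b_1 = 8, b_2 = 10, b_3 = 1, b_4 = 16.
Since b_4 = b_0 = 16, the sequence is periodic with period 4.
So b_{71} = b_{0 + ((71-0) mod 4)} = b_3 = 1.

1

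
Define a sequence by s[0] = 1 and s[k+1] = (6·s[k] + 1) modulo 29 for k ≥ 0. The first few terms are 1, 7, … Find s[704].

18

We have s[0] = 1; s[1] = 7; s[2] = 14; s[3] = 27; s[4] = 18; s[5] = 22; s[6] = 17; s[7] = 16; s[8] = 10; s[9] = 3; s[10] = 19; s[11] = 28; s[12] = 24; s[13] = 0; s[14] = 1.
The sequence repeats with period 14.
So s[704] = s[0 + ((704-0) mod 14)] = s[4] = 18.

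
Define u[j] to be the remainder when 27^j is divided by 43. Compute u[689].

Listing terms: u[1] = 27,  u[2] = 41,  u[3] = 32,  u[4] = 4,  u[5] = 22,  u[6] = 35,  u[7] = 42,  u[8] = 16,  u[9] = 2,  u[10] = 11,  u[11] = 39,  u[12] = 21,  u[13] = 8,  u[14] = 1,  u[15] = 27.
The sequence repeats with period 14.
(689 - 1) mod 14 = 2, so u[689] = u[3] = 32.

32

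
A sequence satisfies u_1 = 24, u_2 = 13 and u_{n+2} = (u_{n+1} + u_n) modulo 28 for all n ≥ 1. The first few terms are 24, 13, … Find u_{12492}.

Listing terms: u_1 = 24; u_2 = 13; u_3 = 9; u_4 = 22; u_5 = 3; u_6 = 25; u_7 = 0; u_8 = 25; u_9 = 25; u_{10} = 22; u_{11} = 19; u_{12} = 13; u_{13} = 4; u_{14} = 17; u_{15} = 21; u_{16} = 10; u_{17} = 3; u_{18} = 13; u_{19} = 16; u_{20} = 1; u_{21} = 17; u_{22} = 18; u_{23} = 7; u_{24} = 25; u_{25} = 4; u_{26} = 1; u_{27} = 5; u_{28} = 6; u_{29} = 11; u_{30} = 17; u_{31} = 0; u_{32} = 17; u_{33} = 17; u_{34} = 6; u_{35} = 23; u_{36} = 1; u_{37} = 24; u_{38} = 25; u_{39} = 21; u_{40} = 18; u_{41} = 11; u_{42} = 1; u_{43} = 12; u_{44} = 13; u_{45} = 25; u_{46} = 10; u_{47} = 7; u_{48} = 17; u_{49} = 24; u_{50} = 13.
The sequence repeats with period 48.
So u_{12492} = u_{1 + ((12492-1) mod 48)} = u_{12} = 13.

13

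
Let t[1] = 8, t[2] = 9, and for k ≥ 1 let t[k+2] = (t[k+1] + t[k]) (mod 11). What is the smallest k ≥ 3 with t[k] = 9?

12

t[1] = 8,  t[2] = 9,  t[3] = 6,  t[4] = 4,  t[5] = 10,  t[6] = 3,  t[7] = 2,  t[8] = 5,  t[9] = 7,  t[10] = 1,  t[11] = 8,  t[12] = 9.
The sequence repeats with period 10.
The value 9 next appears (with k ≥ 3) at t[12].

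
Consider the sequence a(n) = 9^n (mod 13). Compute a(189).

Computing terms: a(0) = 1; a(1) = 9; a(2) = 3; a(3) = 1.
Since a(3) = a(0) = 1, the sequence is periodic with period 3.
(189 - 0) mod 3 = 0, so a(189) = a(0) = 1.

1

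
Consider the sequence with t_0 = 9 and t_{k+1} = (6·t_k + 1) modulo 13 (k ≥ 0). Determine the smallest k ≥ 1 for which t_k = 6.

We have t_0 = 9; t_1 = 3; t_2 = 6; t_3 = 11; t_4 = 2; t_5 = 0; t_6 = 1; t_7 = 7; t_8 = 4; t_9 = 12; t_{10} = 8; t_{11} = 10; t_{12} = 9.
Since t_{12} = t_0 = 9, the sequence is periodic with period 12.
The value 6 first appears (with k ≥ 1) at t_2.

2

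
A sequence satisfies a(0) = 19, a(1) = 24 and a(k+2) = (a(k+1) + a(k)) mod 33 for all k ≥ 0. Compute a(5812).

Computing terms: a(0) = 19, a(1) = 24, a(2) = 10, a(3) = 1, a(4) = 11, a(5) = 12, a(6) = 23, a(7) = 2, a(8) = 25, a(9) = 27, a(10) = 19, a(11) = 13, a(12) = 32, a(13) = 12, a(14) = 11, a(15) = 23, a(16) = 1, a(17) = 24, a(18) = 25, a(19) = 16, a(20) = 8, a(21) = 24, a(22) = 32, a(23) = 23, a(24) = 22, a(25) = 12, a(26) = 1, a(27) = 13, a(28) = 14, a(29) = 27, a(30) = 8, a(31) = 2, a(32) = 10, a(33) = 12, a(34) = 22, a(35) = 1, a(36) = 23, a(37) = 24, a(38) = 14, a(39) = 5, a(40) = 19, a(41) = 24.
The sequence repeats with period 40.
So a(5812) = a(0 + ((5812-0) mod 40)) = a(12) = 32.

32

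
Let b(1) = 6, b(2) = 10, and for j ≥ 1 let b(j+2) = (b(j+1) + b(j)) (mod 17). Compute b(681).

0

Listing terms: b(1) = 6, b(2) = 10, b(3) = 16, b(4) = 9, b(5) = 8, b(6) = 0, b(7) = 8, b(8) = 8, b(9) = 16, b(10) = 7, b(11) = 6, b(12) = 13, b(13) = 2, b(14) = 15, b(15) = 0, b(16) = 15, b(17) = 15, b(18) = 13, b(19) = 11, b(20) = 7, b(21) = 1, b(22) = 8, b(23) = 9, b(24) = 0, b(25) = 9, b(26) = 9, b(27) = 1, b(28) = 10, b(29) = 11, b(30) = 4, b(31) = 15, b(32) = 2, b(33) = 0, b(34) = 2, b(35) = 2, b(36) = 4, b(37) = 6, b(38) = 10.
Since (b(37), b(38)) = (b(1), b(2)) = (6, 10) (two consecutive terms determine the rest), the sequence is periodic with period 36.
So b(681) = b(1 + ((681-1) mod 36)) = b(33) = 0.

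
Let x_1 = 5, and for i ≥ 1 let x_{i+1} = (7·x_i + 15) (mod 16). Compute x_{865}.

5

We have x_1 = 5,  x_2 = 2,  x_3 = 13,  x_4 = 10,  x_5 = 5.
Since x_5 = x_1 = 5, the sequence is periodic with period 4.
So x_{865} = x_{1 + ((865-1) mod 4)} = x_1 = 5.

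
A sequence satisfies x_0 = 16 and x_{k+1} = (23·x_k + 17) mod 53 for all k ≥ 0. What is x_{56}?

16

Computing terms: x_0 = 16; x_1 = 14; x_2 = 21; x_3 = 23; x_4 = 16.
Since x_4 = x_0 = 16, the sequence is periodic with period 4.
So x_{56} = x_{0 + ((56-0) mod 4)} = x_0 = 16.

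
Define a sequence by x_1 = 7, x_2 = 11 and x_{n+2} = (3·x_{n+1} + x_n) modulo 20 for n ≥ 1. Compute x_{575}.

17

Computing terms: x_1 = 7; x_2 = 11; x_3 = 0; x_4 = 11; x_5 = 13; x_6 = 10; x_7 = 3; x_8 = 19; x_9 = 0; x_{10} = 19; x_{11} = 17; x_{12} = 10; x_{13} = 7; x_{14} = 11.
Since (x_{13}, x_{14}) = (x_1, x_2) = (7, 11) (two consecutive terms determine the rest), the sequence is periodic with period 12.
So x_{575} = x_{1 + ((575-1) mod 12)} = x_{11} = 17.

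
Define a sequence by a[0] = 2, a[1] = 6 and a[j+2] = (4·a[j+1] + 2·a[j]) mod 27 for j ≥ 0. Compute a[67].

We have a[0] = 2, a[1] = 6, a[2] = 1, a[3] = 16, a[4] = 12, a[5] = 26, a[6] = 20, a[7] = 24, a[8] = 1, a[9] = 25, a[10] = 21, a[11] = 26, a[12] = 11, a[13] = 15, a[14] = 1, a[15] = 7, a[16] = 3, a[17] = 26, a[18] = 2, a[19] = 6.
The sequence repeats with period 18.
So a[67] = a[0 + ((67-0) mod 18)] = a[13] = 15.

15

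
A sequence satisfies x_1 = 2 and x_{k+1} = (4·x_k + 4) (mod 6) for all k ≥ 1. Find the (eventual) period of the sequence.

3

Computing terms: x_1 = 2, x_2 = 0, x_3 = 4, x_4 = 2.
Since x_4 = x_1 = 2, the sequence is periodic with period 3.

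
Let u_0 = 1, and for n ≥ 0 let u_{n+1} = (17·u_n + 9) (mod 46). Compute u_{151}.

We have u_0 = 1,  u_1 = 26,  u_2 = 37,  u_3 = 40,  u_4 = 45,  u_5 = 38,  u_6 = 11,  u_7 = 12,  u_8 = 29,  u_9 = 42,  u_{10} = 33,  u_{11} = 18,  u_{12} = 39,  u_{13} = 28,  u_{14} = 25,  u_{15} = 20,  u_{16} = 27,  u_{17} = 8,  u_{18} = 7,  u_{19} = 36,  u_{20} = 23,  u_{21} = 32,  u_{22} = 1.
The sequence repeats with period 22.
(151 - 0) mod 22 = 19, so u_{151} = u_{19} = 36.

36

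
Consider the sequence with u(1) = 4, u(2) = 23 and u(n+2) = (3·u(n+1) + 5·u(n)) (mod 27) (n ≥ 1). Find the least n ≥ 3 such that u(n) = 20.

35

Computing terms: u(1) = 4; u(2) = 23; u(3) = 8; u(4) = 4; u(5) = 25; u(6) = 14; u(7) = 5; u(8) = 4; u(9) = 10; u(10) = 23; u(11) = 11; u(12) = 13; u(13) = 13; u(14) = 23; u(15) = 26; u(16) = 4; u(17) = 7; u(18) = 14; u(19) = 23; u(20) = 4; u(21) = 19; u(22) = 23; u(23) = 2; u(24) = 13; u(25) = 22; u(26) = 23; u(27) = 17; u(28) = 4; u(29) = 16; u(30) = 14; u(31) = 14; u(32) = 4; u(33) = 1; u(34) = 23; u(35) = 20; u(36) = 13; u(37) = 4; u(38) = 23.
Since (u(37), u(38)) = (u(1), u(2)) = (4, 23) (two consecutive terms determine the rest), the sequence is periodic with period 36.
The value 20 first appears (with n ≥ 3) at u(35).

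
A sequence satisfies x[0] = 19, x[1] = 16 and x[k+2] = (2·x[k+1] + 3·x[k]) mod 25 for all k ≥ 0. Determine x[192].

19

Computing terms: x[0] = 19; x[1] = 16; x[2] = 14; x[3] = 1; x[4] = 19; x[5] = 16.
Since (x[4], x[5]) = (x[0], x[1]) = (19, 16) (two consecutive terms determine the rest), the sequence is periodic with period 4.
(192 - 0) mod 4 = 0, so x[192] = x[0] = 19.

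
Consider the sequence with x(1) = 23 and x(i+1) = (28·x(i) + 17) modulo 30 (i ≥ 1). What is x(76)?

Listing terms: x(1) = 23; x(2) = 1; x(3) = 15; x(4) = 17; x(5) = 13; x(6) = 21; x(7) = 5; x(8) = 7; x(9) = 3; x(10) = 11; x(11) = 25; x(12) = 27; x(13) = 23.
Since x(13) = x(1) = 23, the sequence is periodic with period 12.
So x(76) = x(1 + ((76-1) mod 12)) = x(4) = 17.

17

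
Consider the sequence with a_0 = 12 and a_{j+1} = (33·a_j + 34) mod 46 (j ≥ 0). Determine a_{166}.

2

a_0 = 12,  a_1 = 16,  a_2 = 10,  a_3 = 42,  a_4 = 40,  a_5 = 20,  a_6 = 4,  a_7 = 28,  a_8 = 38,  a_9 = 0,  a_{10} = 34,  a_{11} = 6,  a_{12} = 2,  a_{13} = 8,  a_{14} = 22,  a_{15} = 24,  a_{16} = 44,  a_{17} = 14,  a_{18} = 36,  a_{19} = 26,  a_{20} = 18,  a_{21} = 30,  a_{22} = 12.
Since a_{22} = a_0 = 12, the sequence is periodic with period 22.
So a_{166} = a_{0 + ((166-0) mod 22)} = a_{12} = 2.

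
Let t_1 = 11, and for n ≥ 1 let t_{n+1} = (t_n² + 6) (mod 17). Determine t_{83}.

15

Computing terms: t_1 = 11; t_2 = 8; t_3 = 2; t_4 = 10; t_5 = 4; t_6 = 5; t_7 = 14; t_8 = 15; t_9 = 10.
Since t_9 = t_4 = 10, the sequence is eventually periodic: after a pre-period of length 3 it cycles with period 5.
For n ≥ 4, t_n depends only on (n - 4) mod 5. (83 - 4) mod 5 = 4, so t_{83} = t_8 = 15.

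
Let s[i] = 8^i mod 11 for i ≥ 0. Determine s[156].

We have s[0] = 1, s[1] = 8, s[2] = 9, s[3] = 6, s[4] = 4, s[5] = 10, s[6] = 3, s[7] = 2, s[8] = 5, s[9] = 7, s[10] = 1.
Since s[10] = s[0] = 1, the sequence is periodic with period 10.
So s[156] = s[0 + ((156-0) mod 10)] = s[6] = 3.

3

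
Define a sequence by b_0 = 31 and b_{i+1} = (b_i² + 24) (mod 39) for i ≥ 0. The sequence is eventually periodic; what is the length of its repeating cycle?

3

Listing terms: b_0 = 31,  b_1 = 10,  b_2 = 7,  b_3 = 34,  b_4 = 10.
Since b_4 = b_1 = 10, the sequence is eventually periodic: after a pre-period of length 1 it cycles with period 3.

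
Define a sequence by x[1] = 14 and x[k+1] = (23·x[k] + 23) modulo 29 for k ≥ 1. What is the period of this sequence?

7

Computing terms: x[1] = 14, x[2] = 26, x[3] = 12, x[4] = 9, x[5] = 27, x[6] = 6, x[7] = 16, x[8] = 14.
The sequence repeats with period 7.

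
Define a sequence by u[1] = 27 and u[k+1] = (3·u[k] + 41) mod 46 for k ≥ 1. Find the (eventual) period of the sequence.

u[1] = 27; u[2] = 30; u[3] = 39; u[4] = 20; u[5] = 9; u[6] = 22; u[7] = 15; u[8] = 40; u[9] = 23; u[10] = 18; u[11] = 3; u[12] = 4; u[13] = 7; u[14] = 16; u[15] = 43; u[16] = 32; u[17] = 45; u[18] = 38; u[19] = 17; u[20] = 0; u[21] = 41; u[22] = 26; u[23] = 27.
Since u[23] = u[1] = 27, the sequence is periodic with period 22.

22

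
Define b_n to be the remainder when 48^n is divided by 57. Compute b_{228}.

45

Computing terms: b_1 = 48,  b_2 = 24,  b_3 = 12,  b_4 = 6,  b_5 = 3,  b_6 = 30,  b_7 = 15,  b_8 = 36,  b_9 = 18,  b_{10} = 9,  b_{11} = 33,  b_{12} = 45,  b_{13} = 51,  b_{14} = 54,  b_{15} = 27,  b_{16} = 42,  b_{17} = 21,  b_{18} = 39,  b_{19} = 48.
The sequence repeats with period 18.
So b_{228} = b_{1 + ((228-1) mod 18)} = b_{12} = 45.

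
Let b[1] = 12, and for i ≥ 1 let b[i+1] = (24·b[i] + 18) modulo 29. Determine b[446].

2

Listing terms: b[1] = 12; b[2] = 16; b[3] = 25; b[4] = 9; b[5] = 2; b[6] = 8; b[7] = 7; b[8] = 12.
Since b[8] = b[1] = 12, the sequence is periodic with period 7.
(446 - 1) mod 7 = 4, so b[446] = b[5] = 2.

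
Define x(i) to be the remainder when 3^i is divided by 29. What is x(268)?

x(1) = 3,  x(2) = 9,  x(3) = 27,  x(4) = 23,  x(5) = 11,  x(6) = 4,  x(7) = 12,  x(8) = 7,  x(9) = 21,  x(10) = 5,  x(11) = 15,  x(12) = 16,  x(13) = 19,  x(14) = 28,  x(15) = 26,  x(16) = 20,  x(17) = 2,  x(18) = 6,  x(19) = 18,  x(20) = 25,  x(21) = 17,  x(22) = 22,  x(23) = 8,  x(24) = 24,  x(25) = 14,  x(26) = 13,  x(27) = 10,  x(28) = 1,  x(29) = 3.
Since x(29) = x(1) = 3, the sequence is periodic with period 28.
So x(268) = x(1 + ((268-1) mod 28)) = x(16) = 20.

20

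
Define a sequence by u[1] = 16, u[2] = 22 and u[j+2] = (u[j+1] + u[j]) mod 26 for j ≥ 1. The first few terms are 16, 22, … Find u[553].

We have u[1] = 16,  u[2] = 22,  u[3] = 12,  u[4] = 8,  u[5] = 20,  u[6] = 2,  u[7] = 22,  u[8] = 24,  u[9] = 20,  u[10] = 18,  u[11] = 12,  u[12] = 4,  u[13] = 16,  u[14] = 20,  u[15] = 10,  u[16] = 4,  u[17] = 14,  u[18] = 18,  u[19] = 6,  u[20] = 24,  u[21] = 4,  u[22] = 2,  u[23] = 6,  u[24] = 8,  u[25] = 14,  u[26] = 22,  u[27] = 10,  u[28] = 6,  u[29] = 16,  u[30] = 22.
The sequence repeats with period 28.
So u[553] = u[1 + ((553-1) mod 28)] = u[21] = 4.

4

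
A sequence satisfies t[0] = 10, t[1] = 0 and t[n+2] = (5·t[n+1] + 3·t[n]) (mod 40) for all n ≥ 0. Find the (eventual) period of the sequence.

We have t[0] = 10,  t[1] = 0,  t[2] = 30,  t[3] = 30,  t[4] = 0,  t[5] = 10,  t[6] = 10,  t[7] = 0.
The sequence repeats with period 6.

6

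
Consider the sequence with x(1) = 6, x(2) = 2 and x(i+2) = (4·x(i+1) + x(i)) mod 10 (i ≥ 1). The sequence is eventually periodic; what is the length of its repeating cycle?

4

Listing terms: x(1) = 6,  x(2) = 2,  x(3) = 4,  x(4) = 8,  x(5) = 6,  x(6) = 2.
Since (x(5), x(6)) = (x(1), x(2)) = (6, 2) (two consecutive terms determine the rest), the sequence is periodic with period 4.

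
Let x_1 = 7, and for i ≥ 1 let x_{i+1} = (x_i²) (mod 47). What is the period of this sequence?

Listing terms: x_1 = 7, x_2 = 2, x_3 = 4, x_4 = 16, x_5 = 21, x_6 = 18, x_7 = 42, x_8 = 25, x_9 = 14, x_{10} = 8, x_{11} = 17, x_{12} = 7.
Since x_{12} = x_1 = 7, the sequence is periodic with period 11.

11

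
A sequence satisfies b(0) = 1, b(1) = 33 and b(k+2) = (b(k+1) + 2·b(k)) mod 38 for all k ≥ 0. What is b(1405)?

33

Computing terms: b(0) = 1; b(1) = 33; b(2) = 35; b(3) = 25; b(4) = 19; b(5) = 31; b(6) = 31; b(7) = 17; b(8) = 3; b(9) = 37; b(10) = 5; b(11) = 3; b(12) = 13; b(13) = 19; b(14) = 7; b(15) = 7; b(16) = 21; b(17) = 35; b(18) = 1; b(19) = 33.
Since (b(18), b(19)) = (b(0), b(1)) = (1, 33) (two consecutive terms determine the rest), the sequence is periodic with period 18.
So b(1405) = b(0 + ((1405-0) mod 18)) = b(1) = 33.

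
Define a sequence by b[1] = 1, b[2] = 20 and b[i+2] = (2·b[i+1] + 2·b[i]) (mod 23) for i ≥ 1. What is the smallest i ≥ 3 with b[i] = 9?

4

b[1] = 1, b[2] = 20, b[3] = 19, b[4] = 9, b[5] = 10, b[6] = 15, b[7] = 4, b[8] = 15, b[9] = 15, b[10] = 14, b[11] = 12, b[12] = 6, b[13] = 13, b[14] = 15, b[15] = 10, b[16] = 4, b[17] = 5, b[18] = 18, b[19] = 0, b[20] = 13, b[21] = 3, b[22] = 9, b[23] = 1, b[24] = 20.
The sequence repeats with period 22.
The value 9 first appears (with i ≥ 3) at b[4].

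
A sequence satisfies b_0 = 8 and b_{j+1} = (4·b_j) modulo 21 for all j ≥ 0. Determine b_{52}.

11

b_0 = 8,  b_1 = 11,  b_2 = 2,  b_3 = 8.
Since b_3 = b_0 = 8, the sequence is periodic with period 3.
(52 - 0) mod 3 = 1, so b_{52} = b_1 = 11.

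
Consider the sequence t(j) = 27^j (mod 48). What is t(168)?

33

We have t(1) = 27; t(2) = 9; t(3) = 3; t(4) = 33; t(5) = 27.
Since t(5) = t(1) = 27, the sequence is periodic with period 4.
So t(168) = t(1 + ((168-1) mod 4)) = t(4) = 33.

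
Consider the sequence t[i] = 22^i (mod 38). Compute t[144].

Computing terms: t[0] = 1,  t[1] = 22,  t[2] = 28,  t[3] = 8,  t[4] = 24,  t[5] = 34,  t[6] = 26,  t[7] = 2,  t[8] = 6,  t[9] = 18,  t[10] = 16,  t[11] = 10,  t[12] = 30,  t[13] = 14,  t[14] = 4,  t[15] = 12,  t[16] = 36,  t[17] = 32,  t[18] = 20,  t[19] = 22.
Since t[19] = t[1] = 22, the sequence is eventually periodic: after a pre-period of length 1 it cycles with period 18.
For i ≥ 1, t[i] depends only on (i - 1) mod 18. (144 - 1) mod 18 = 17, so t[144] = t[18] = 20.

20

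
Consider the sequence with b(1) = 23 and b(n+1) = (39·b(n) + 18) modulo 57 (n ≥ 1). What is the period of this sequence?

19

We have b(1) = 23; b(2) = 3; b(3) = 21; b(4) = 39; b(5) = 0; b(6) = 18; b(7) = 36; b(8) = 54; b(9) = 15; b(10) = 33; b(11) = 51; b(12) = 12; b(13) = 30; b(14) = 48; b(15) = 9; b(16) = 27; b(17) = 45; b(18) = 6; b(19) = 24; b(20) = 42; b(21) = 3.
Since b(21) = b(2) = 3, the sequence is eventually periodic: after a pre-period of length 1 it cycles with period 19.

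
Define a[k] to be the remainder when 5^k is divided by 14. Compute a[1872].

1

We have a[0] = 1,  a[1] = 5,  a[2] = 11,  a[3] = 13,  a[4] = 9,  a[5] = 3,  a[6] = 1.
The sequence repeats with period 6.
So a[1872] = a[0 + ((1872-0) mod 6)] = a[0] = 1.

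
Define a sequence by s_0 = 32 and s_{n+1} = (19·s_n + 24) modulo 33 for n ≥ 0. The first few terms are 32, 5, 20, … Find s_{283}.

8

s_0 = 32, s_1 = 5, s_2 = 20, s_3 = 8, s_4 = 11, s_5 = 2, s_6 = 29, s_7 = 14, s_8 = 26, s_9 = 23, s_{10} = 32.
Since s_{10} = s_0 = 32, the sequence is periodic with period 10.
(283 - 0) mod 10 = 3, so s_{283} = s_3 = 8.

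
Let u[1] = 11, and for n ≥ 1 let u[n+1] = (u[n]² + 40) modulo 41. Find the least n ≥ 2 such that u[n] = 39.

6

u[1] = 11,  u[2] = 38,  u[3] = 8,  u[4] = 22,  u[5] = 32,  u[6] = 39,  u[7] = 3,  u[8] = 8.
Since u[8] = u[3] = 8, the sequence is eventually periodic: after a pre-period of length 2 it cycles with period 5.
The value 39 first appears (with n ≥ 2) at u[6].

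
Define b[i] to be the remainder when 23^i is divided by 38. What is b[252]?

1

b[1] = 23,  b[2] = 35,  b[3] = 7,  b[4] = 9,  b[5] = 17,  b[6] = 11,  b[7] = 25,  b[8] = 5,  b[9] = 1,  b[10] = 23.
Since b[10] = b[1] = 23, the sequence is periodic with period 9.
(252 - 1) mod 9 = 8, so b[252] = b[9] = 1.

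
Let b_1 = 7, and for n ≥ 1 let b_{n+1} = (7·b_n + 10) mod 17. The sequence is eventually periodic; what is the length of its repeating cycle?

Listing terms: b_1 = 7; b_2 = 8; b_3 = 15; b_4 = 13; b_5 = 16; b_6 = 3; b_7 = 14; b_8 = 6; b_9 = 1; b_{10} = 0; b_{11} = 10; b_{12} = 12; b_{13} = 9; b_{14} = 5; b_{15} = 11; b_{16} = 2; b_{17} = 7.
Since b_{17} = b_1 = 7, the sequence is periodic with period 16.

16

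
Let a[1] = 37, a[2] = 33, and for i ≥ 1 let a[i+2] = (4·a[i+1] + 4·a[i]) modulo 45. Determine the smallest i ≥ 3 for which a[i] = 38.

Computing terms: a[1] = 37; a[2] = 33; a[3] = 10; a[4] = 37; a[5] = 8; a[6] = 0; a[7] = 32; a[8] = 38; a[9] = 10; a[10] = 12; a[11] = 43; a[12] = 40; a[13] = 17; a[14] = 3; a[15] = 35; a[16] = 17; a[17] = 28; a[18] = 0; a[19] = 22; a[20] = 43; a[21] = 35; a[22] = 42; a[23] = 38; a[24] = 5; a[25] = 37; a[26] = 33.
The sequence repeats with period 24.
The value 38 first appears (with i ≥ 3) at a[8].

8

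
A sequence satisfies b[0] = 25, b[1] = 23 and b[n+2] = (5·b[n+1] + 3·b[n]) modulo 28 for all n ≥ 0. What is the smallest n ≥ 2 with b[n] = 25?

6

We have b[0] = 25, b[1] = 23, b[2] = 22, b[3] = 11, b[4] = 9, b[5] = 22, b[6] = 25, b[7] = 23.
Since (b[6], b[7]) = (b[0], b[1]) = (25, 23) (two consecutive terms determine the rest), the sequence is periodic with period 6.
The value 25 next appears (with n ≥ 2) at b[6].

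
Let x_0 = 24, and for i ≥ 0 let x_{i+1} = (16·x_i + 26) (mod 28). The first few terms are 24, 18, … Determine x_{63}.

x_0 = 24,  x_1 = 18,  x_2 = 6,  x_3 = 10,  x_4 = 18.
Since x_4 = x_1 = 18, the sequence is eventually periodic: after a pre-period of length 1 it cycles with period 3.
For i ≥ 1, x_i depends only on (i - 1) mod 3. (63 - 1) mod 3 = 2, so x_{63} = x_3 = 10.

10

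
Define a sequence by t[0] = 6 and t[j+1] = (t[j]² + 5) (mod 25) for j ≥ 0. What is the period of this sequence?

t[0] = 6, t[1] = 16, t[2] = 11, t[3] = 1, t[4] = 6.
Since t[4] = t[0] = 6, the sequence is periodic with period 4.

4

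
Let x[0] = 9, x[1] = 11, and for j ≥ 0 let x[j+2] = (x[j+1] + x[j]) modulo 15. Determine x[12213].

4

Listing terms: x[0] = 9; x[1] = 11; x[2] = 5; x[3] = 1; x[4] = 6; x[5] = 7; x[6] = 13; x[7] = 5; x[8] = 3; x[9] = 8; x[10] = 11; x[11] = 4; x[12] = 0; x[13] = 4; x[14] = 4; x[15] = 8; x[16] = 12; x[17] = 5; x[18] = 2; x[19] = 7; x[20] = 9; x[21] = 1; x[22] = 10; x[23] = 11; x[24] = 6; x[25] = 2; x[26] = 8; x[27] = 10; x[28] = 3; x[29] = 13; x[30] = 1; x[31] = 14; x[32] = 0; x[33] = 14; x[34] = 14; x[35] = 13; x[36] = 12; x[37] = 10; x[38] = 7; x[39] = 2; x[40] = 9; x[41] = 11.
Since (x[40], x[41]) = (x[0], x[1]) = (9, 11) (two consecutive terms determine the rest), the sequence is periodic with period 40.
So x[12213] = x[0 + ((12213-0) mod 40)] = x[13] = 4.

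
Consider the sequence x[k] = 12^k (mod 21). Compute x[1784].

18

x[1] = 12, x[2] = 18, x[3] = 6, x[4] = 9, x[5] = 3, x[6] = 15, x[7] = 12.
The sequence repeats with period 6.
So x[1784] = x[1 + ((1784-1) mod 6)] = x[2] = 18.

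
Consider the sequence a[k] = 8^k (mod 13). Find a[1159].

We have a[1] = 8; a[2] = 12; a[3] = 5; a[4] = 1; a[5] = 8.
Since a[5] = a[1] = 8, the sequence is periodic with period 4.
So a[1159] = a[1 + ((1159-1) mod 4)] = a[3] = 5.

5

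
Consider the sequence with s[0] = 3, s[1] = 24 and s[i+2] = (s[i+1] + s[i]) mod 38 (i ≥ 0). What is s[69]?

Listing terms: s[0] = 3,  s[1] = 24,  s[2] = 27,  s[3] = 13,  s[4] = 2,  s[5] = 15,  s[6] = 17,  s[7] = 32,  s[8] = 11,  s[9] = 5,  s[10] = 16,  s[11] = 21,  s[12] = 37,  s[13] = 20,  s[14] = 19,  s[15] = 1,  s[16] = 20,  s[17] = 21,  s[18] = 3,  s[19] = 24.
Since (s[18], s[19]) = (s[0], s[1]) = (3, 24) (two consecutive terms determine the rest), the sequence is periodic with period 18.
(69 - 0) mod 18 = 15, so s[69] = s[15] = 1.

1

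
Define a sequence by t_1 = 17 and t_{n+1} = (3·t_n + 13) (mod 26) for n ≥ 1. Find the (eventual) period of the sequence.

t_1 = 17,  t_2 = 12,  t_3 = 23,  t_4 = 4,  t_5 = 25,  t_6 = 10,  t_7 = 17.
The sequence repeats with period 6.

6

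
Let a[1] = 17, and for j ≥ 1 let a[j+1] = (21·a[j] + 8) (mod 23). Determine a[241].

12

a[1] = 17, a[2] = 20, a[3] = 14, a[4] = 3, a[5] = 2, a[6] = 4, a[7] = 0, a[8] = 8, a[9] = 15, a[10] = 1, a[11] = 6, a[12] = 19, a[13] = 16, a[14] = 22, a[15] = 10, a[16] = 11, a[17] = 9, a[18] = 13, a[19] = 5, a[20] = 21, a[21] = 12, a[22] = 7, a[23] = 17.
Since a[23] = a[1] = 17, the sequence is periodic with period 22.
So a[241] = a[1 + ((241-1) mod 22)] = a[21] = 12.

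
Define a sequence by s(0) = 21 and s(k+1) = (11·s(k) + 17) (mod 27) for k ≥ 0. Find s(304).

s(0) = 21, s(1) = 5, s(2) = 18, s(3) = 26, s(4) = 6, s(5) = 2, s(6) = 12, s(7) = 14, s(8) = 9, s(9) = 8, s(10) = 24, s(11) = 11, s(12) = 3, s(13) = 23, s(14) = 0, s(15) = 17, s(16) = 15, s(17) = 20, s(18) = 21.
The sequence repeats with period 18.
So s(304) = s(0 + ((304-0) mod 18)) = s(16) = 15.

15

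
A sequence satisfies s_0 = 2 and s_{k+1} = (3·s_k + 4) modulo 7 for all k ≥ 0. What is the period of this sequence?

6

Listing terms: s_0 = 2,  s_1 = 3,  s_2 = 6,  s_3 = 1,  s_4 = 0,  s_5 = 4,  s_6 = 2.
Since s_6 = s_0 = 2, the sequence is periodic with period 6.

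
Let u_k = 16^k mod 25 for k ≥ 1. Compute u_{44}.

Listing terms: u_1 = 16; u_2 = 6; u_3 = 21; u_4 = 11; u_5 = 1; u_6 = 16.
The sequence repeats with period 5.
So u_{44} = u_{1 + ((44-1) mod 5)} = u_4 = 11.

11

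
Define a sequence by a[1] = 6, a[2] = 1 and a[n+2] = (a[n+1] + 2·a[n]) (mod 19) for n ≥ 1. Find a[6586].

Computing terms: a[1] = 6,  a[2] = 1,  a[3] = 13,  a[4] = 15,  a[5] = 3,  a[6] = 14,  a[7] = 1,  a[8] = 10,  a[9] = 12,  a[10] = 13,  a[11] = 18,  a[12] = 6,  a[13] = 4,  a[14] = 16,  a[15] = 5,  a[16] = 18,  a[17] = 9,  a[18] = 7,  a[19] = 6,  a[20] = 1.
The sequence repeats with period 18.
So a[6586] = a[1 + ((6586-1) mod 18)] = a[16] = 18.

18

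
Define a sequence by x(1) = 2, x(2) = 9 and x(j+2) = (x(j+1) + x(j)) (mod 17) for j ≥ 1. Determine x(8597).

15

x(1) = 2,  x(2) = 9,  x(3) = 11,  x(4) = 3,  x(5) = 14,  x(6) = 0,  x(7) = 14,  x(8) = 14,  x(9) = 11,  x(10) = 8,  x(11) = 2,  x(12) = 10,  x(13) = 12,  x(14) = 5,  x(15) = 0,  x(16) = 5,  x(17) = 5,  x(18) = 10,  x(19) = 15,  x(20) = 8,  x(21) = 6,  x(22) = 14,  x(23) = 3,  x(24) = 0,  x(25) = 3,  x(26) = 3,  x(27) = 6,  x(28) = 9,  x(29) = 15,  x(30) = 7,  x(31) = 5,  x(32) = 12,  x(33) = 0,  x(34) = 12,  x(35) = 12,  x(36) = 7,  x(37) = 2,  x(38) = 9.
Since (x(37), x(38)) = (x(1), x(2)) = (2, 9) (two consecutive terms determine the rest), the sequence is periodic with period 36.
(8597 - 1) mod 36 = 28, so x(8597) = x(29) = 15.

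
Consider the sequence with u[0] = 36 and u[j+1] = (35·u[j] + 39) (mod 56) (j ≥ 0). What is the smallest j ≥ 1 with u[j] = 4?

We have u[0] = 36,  u[1] = 11,  u[2] = 32,  u[3] = 39,  u[4] = 4,  u[5] = 11.
Since u[5] = u[1] = 11, the sequence is eventually periodic: after a pre-period of length 1 it cycles with period 4.
The value 4 first appears (with j ≥ 1) at u[4].

4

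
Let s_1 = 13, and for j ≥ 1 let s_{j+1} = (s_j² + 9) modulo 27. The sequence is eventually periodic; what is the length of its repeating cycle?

6

Listing terms: s_1 = 13, s_2 = 16, s_3 = 22, s_4 = 7, s_5 = 4, s_6 = 25, s_7 = 13.
The sequence repeats with period 6.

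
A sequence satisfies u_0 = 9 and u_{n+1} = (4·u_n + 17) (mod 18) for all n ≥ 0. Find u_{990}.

9

Computing terms: u_0 = 9, u_1 = 17, u_2 = 13, u_3 = 15, u_4 = 5, u_5 = 1, u_6 = 3, u_7 = 11, u_8 = 7, u_9 = 9.
The sequence repeats with period 9.
(990 - 0) mod 9 = 0, so u_{990} = u_0 = 9.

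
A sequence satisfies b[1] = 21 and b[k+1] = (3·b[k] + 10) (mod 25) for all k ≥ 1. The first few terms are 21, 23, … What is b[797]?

We have b[1] = 21, b[2] = 23, b[3] = 4, b[4] = 22, b[5] = 1, b[6] = 13, b[7] = 24, b[8] = 7, b[9] = 6, b[10] = 3, b[11] = 19, b[12] = 17, b[13] = 11, b[14] = 18, b[15] = 14, b[16] = 2, b[17] = 16, b[18] = 8, b[19] = 9, b[20] = 12, b[21] = 21.
The sequence repeats with period 20.
So b[797] = b[1 + ((797-1) mod 20)] = b[17] = 16.

16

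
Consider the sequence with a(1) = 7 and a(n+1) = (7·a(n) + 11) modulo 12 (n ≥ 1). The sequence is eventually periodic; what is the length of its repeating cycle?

6

Computing terms: a(1) = 7, a(2) = 0, a(3) = 11, a(4) = 4, a(5) = 3, a(6) = 8, a(7) = 7.
Since a(7) = a(1) = 7, the sequence is periodic with period 6.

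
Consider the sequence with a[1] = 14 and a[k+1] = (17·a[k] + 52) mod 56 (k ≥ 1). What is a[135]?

We have a[1] = 14,  a[2] = 10,  a[3] = 54,  a[4] = 18,  a[5] = 22,  a[6] = 34,  a[7] = 14.
Since a[7] = a[1] = 14, the sequence is periodic with period 6.
So a[135] = a[1 + ((135-1) mod 6)] = a[3] = 54.

54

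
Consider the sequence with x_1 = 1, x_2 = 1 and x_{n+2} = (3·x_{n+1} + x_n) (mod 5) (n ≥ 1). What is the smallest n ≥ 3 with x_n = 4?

x_1 = 1; x_2 = 1; x_3 = 4; x_4 = 3; x_5 = 3; x_6 = 2; x_7 = 4; x_8 = 4; x_9 = 1; x_{10} = 2; x_{11} = 2; x_{12} = 3; x_{13} = 1; x_{14} = 1.
Since (x_{13}, x_{14}) = (x_1, x_2) = (1, 1) (two consecutive terms determine the rest), the sequence is periodic with period 12.
The value 4 first appears (with n ≥ 3) at x_3.

3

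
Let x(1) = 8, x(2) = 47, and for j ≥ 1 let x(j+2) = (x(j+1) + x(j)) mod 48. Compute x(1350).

19

Listing terms: x(1) = 8,  x(2) = 47,  x(3) = 7,  x(4) = 6,  x(5) = 13,  x(6) = 19,  x(7) = 32,  x(8) = 3,  x(9) = 35,  x(10) = 38,  x(11) = 25,  x(12) = 15,  x(13) = 40,  x(14) = 7,  x(15) = 47,  x(16) = 6,  x(17) = 5,  x(18) = 11,  x(19) = 16,  x(20) = 27,  x(21) = 43,  x(22) = 22,  x(23) = 17,  x(24) = 39,  x(25) = 8,  x(26) = 47.
Since (x(25), x(26)) = (x(1), x(2)) = (8, 47) (two consecutive terms determine the rest), the sequence is periodic with period 24.
So x(1350) = x(1 + ((1350-1) mod 24)) = x(6) = 19.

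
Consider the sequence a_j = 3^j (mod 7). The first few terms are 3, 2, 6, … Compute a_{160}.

Listing terms: a_1 = 3, a_2 = 2, a_3 = 6, a_4 = 4, a_5 = 5, a_6 = 1, a_7 = 3.
The sequence repeats with period 6.
So a_{160} = a_{1 + ((160-1) mod 6)} = a_4 = 4.

4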